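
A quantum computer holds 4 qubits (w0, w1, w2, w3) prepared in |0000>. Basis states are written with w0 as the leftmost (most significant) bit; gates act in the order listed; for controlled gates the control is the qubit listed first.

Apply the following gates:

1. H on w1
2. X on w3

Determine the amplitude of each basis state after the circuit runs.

The resulting statevector has amplitude sqrt(2)/2 on |0001>, sqrt(2)/2 on |0101>, and 0 on every other basis state.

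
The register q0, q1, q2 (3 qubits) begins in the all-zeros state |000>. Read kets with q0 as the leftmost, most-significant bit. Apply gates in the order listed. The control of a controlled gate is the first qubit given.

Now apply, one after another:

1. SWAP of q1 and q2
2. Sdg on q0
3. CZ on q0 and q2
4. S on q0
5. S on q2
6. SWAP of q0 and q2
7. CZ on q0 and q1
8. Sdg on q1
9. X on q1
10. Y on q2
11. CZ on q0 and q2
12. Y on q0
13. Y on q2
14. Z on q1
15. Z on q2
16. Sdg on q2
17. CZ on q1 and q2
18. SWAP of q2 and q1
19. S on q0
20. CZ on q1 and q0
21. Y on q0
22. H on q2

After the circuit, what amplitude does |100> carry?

The final state's coefficient on |100> equals 0.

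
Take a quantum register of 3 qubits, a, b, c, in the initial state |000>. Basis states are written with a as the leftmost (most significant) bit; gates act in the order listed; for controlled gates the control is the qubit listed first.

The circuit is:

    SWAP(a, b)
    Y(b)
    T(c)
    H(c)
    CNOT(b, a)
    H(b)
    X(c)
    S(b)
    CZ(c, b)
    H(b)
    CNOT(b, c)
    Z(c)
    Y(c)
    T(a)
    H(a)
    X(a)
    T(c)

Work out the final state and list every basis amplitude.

The final amplitudes are (1 + I)*exp(I*pi/4)/4 on |000>, 1/4 + I/4 on |001>, (1 + I)*exp(I*pi/4)/4 on |010>, 1/4 + I/4 on |011>, (-1 - I)*exp(I*pi/4)/4 on |100>, -1/4 - I/4 on |101>, (-1 - I)*exp(I*pi/4)/4 on |110>, -1/4 - I/4 on |111>.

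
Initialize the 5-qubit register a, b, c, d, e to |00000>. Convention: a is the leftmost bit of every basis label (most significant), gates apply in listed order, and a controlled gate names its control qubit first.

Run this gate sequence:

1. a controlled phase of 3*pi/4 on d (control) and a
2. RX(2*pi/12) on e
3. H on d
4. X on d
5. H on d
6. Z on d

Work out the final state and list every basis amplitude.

The final amplitudes are sqrt(2)/4 + sqrt(6)/4 on |00000>, I*(-sqrt(6) + sqrt(2))/4 on |00001>, and 0 on every other basis state. Key observation: gates 3-6 undo each other exactly, leaving only the rest of the circuit to track.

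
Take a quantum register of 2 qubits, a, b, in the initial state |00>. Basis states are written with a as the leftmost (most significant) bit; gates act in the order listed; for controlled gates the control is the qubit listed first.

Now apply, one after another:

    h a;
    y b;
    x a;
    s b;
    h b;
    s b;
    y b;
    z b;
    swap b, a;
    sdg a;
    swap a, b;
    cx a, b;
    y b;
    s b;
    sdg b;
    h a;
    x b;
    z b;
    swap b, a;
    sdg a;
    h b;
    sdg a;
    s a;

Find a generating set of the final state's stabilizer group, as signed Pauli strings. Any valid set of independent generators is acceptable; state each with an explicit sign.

The final state is stabilized by the group generated by -YI, +IX; other independent generating sets are equally valid. Key observation: gates 14-15 undo each other exactly, leaving only the rest of the circuit to track.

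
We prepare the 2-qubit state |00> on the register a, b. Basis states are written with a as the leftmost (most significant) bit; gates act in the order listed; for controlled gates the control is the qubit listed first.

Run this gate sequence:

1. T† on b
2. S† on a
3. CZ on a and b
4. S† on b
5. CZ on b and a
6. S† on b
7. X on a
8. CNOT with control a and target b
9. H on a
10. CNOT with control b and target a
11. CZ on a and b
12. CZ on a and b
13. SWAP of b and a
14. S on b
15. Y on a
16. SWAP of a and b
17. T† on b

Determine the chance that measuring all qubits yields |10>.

Outcome |10> occurs with probability 1/2. Key observation: gates 11-12 undo each other exactly, leaving only the rest of the circuit to track.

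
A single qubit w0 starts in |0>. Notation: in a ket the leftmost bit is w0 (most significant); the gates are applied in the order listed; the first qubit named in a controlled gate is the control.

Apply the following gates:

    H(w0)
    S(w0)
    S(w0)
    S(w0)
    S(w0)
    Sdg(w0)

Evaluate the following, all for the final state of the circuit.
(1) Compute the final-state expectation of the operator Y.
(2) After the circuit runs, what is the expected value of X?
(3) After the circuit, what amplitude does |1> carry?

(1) In the final state, Y has expectation -1. Key observation: the block from step 2 through step 5 cancels to the identity and can be dropped.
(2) The observable X averages to 0.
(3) The final state's coefficient on |1> equals -sqrt(2)*I/2.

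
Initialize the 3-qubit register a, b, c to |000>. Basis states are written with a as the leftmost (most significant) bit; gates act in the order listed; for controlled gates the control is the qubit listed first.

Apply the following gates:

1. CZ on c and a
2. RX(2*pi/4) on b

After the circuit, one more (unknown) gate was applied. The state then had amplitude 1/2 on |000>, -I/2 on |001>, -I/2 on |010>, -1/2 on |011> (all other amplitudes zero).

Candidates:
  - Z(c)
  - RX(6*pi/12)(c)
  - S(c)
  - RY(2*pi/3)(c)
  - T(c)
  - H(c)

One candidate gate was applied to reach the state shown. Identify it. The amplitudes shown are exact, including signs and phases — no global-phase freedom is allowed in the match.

The unique candidate consistent with the amplitudes is RX(6*pi/12)(c).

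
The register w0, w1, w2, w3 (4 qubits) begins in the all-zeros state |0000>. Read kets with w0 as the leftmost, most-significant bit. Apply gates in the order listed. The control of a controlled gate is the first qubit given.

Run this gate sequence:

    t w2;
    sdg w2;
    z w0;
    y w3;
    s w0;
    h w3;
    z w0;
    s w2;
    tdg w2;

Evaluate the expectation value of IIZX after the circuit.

In the final state, IIZX has expectation -1.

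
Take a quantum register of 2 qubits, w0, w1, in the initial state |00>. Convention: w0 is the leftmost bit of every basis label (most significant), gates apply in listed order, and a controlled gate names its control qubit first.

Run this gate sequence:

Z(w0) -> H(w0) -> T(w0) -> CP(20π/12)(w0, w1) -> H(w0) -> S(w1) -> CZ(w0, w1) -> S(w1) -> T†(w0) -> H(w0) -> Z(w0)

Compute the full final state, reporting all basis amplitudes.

The resulting statevector has amplitude 1/2 on |00>, 0 on |01>, sqrt(2)*(-2 - exp(I*pi/4) - exp(3*I*pi/4))/4 on |10>, 0 on |11>.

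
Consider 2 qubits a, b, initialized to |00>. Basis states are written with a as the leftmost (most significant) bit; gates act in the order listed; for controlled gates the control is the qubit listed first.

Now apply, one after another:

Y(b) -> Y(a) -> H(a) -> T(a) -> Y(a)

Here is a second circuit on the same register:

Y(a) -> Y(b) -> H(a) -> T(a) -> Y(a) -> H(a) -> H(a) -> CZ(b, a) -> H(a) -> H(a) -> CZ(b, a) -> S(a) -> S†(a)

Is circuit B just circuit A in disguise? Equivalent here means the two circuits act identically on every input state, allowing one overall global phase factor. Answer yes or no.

Yes — the two circuits implement the same unitary up to a global phase.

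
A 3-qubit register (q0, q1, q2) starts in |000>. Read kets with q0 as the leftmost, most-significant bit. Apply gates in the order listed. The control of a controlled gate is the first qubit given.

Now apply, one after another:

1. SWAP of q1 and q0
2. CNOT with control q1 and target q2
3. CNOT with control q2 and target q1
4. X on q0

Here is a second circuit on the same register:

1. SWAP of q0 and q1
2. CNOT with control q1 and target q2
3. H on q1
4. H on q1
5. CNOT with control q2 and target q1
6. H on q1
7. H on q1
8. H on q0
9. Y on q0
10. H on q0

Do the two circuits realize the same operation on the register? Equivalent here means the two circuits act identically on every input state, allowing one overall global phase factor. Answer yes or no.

No, they are not equivalent — no single phase factor reconciles the two unitaries.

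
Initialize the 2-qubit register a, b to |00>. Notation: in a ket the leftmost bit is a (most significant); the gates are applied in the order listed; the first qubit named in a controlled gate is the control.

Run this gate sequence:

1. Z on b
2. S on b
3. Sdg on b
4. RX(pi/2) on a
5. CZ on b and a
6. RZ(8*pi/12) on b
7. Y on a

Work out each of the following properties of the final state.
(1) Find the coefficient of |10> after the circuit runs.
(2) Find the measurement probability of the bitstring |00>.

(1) |10> carries amplitude sqrt(2)*exp(I*pi/6)/2 in the final state.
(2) The probability of measuring |00> is 1/2.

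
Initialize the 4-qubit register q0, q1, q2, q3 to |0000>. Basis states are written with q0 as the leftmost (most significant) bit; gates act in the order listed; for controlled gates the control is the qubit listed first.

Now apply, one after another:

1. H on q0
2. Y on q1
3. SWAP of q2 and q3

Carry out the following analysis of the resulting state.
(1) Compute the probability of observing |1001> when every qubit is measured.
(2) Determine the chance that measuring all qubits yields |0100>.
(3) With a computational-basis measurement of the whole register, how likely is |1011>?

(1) A full measurement returns |1001> with probability 0.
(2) Outcome |0100> occurs with probability 1/2.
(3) A full measurement returns |1011> with probability 0.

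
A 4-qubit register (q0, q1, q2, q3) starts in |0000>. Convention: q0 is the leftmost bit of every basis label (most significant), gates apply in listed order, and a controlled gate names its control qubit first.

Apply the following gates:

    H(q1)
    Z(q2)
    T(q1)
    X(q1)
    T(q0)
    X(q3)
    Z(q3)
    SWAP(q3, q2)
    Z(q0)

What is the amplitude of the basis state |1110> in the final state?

|1110> carries amplitude 0 in the final state.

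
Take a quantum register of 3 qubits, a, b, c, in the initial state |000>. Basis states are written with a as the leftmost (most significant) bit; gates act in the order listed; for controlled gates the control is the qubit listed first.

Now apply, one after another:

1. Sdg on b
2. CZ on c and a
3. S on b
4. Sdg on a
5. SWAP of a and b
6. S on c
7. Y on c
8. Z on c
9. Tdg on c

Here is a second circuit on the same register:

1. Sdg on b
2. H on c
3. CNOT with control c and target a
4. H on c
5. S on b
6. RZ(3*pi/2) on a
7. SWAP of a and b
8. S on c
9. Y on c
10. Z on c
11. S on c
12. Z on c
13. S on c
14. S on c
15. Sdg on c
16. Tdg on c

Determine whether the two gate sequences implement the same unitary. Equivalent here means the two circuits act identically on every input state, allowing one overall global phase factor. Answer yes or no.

No — the two circuits implement different unitaries, even allowing a global phase.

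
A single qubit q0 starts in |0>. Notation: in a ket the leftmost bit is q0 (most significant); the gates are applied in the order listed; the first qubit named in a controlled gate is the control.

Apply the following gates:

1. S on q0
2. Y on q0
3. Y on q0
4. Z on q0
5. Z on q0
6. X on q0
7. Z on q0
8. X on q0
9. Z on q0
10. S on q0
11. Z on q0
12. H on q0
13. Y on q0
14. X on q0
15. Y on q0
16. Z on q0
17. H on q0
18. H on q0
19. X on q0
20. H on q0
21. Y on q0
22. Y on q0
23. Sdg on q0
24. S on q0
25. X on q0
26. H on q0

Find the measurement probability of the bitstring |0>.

Outcome |0> occurs with probability 1/2.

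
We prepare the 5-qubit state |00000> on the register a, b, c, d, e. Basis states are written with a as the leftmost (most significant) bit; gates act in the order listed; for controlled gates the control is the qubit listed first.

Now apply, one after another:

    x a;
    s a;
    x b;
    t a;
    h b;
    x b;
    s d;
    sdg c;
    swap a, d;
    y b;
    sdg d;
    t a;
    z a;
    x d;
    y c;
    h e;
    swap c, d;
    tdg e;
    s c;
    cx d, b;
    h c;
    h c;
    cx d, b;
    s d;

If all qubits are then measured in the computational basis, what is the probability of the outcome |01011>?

A full measurement returns |01011> with probability 1/4. Key observation: steps 20-23 multiply out to the identity, so the circuit reduces to the remaining gates.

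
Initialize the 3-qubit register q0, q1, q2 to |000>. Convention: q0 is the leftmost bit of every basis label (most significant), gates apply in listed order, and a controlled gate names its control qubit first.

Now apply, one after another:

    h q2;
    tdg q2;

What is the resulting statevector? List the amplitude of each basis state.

The resulting statevector has amplitude sqrt(2)/2 on |000>, -sqrt(2)*exp(3*I*pi/4)/2 on |001>, and 0 on every other basis state.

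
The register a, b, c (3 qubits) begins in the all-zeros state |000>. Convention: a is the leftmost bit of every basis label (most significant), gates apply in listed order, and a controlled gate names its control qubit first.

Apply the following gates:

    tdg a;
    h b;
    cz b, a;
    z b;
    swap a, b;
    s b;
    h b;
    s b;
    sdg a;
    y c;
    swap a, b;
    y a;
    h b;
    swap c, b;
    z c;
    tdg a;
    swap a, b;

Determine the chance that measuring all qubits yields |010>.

Outcome |010> occurs with probability 0.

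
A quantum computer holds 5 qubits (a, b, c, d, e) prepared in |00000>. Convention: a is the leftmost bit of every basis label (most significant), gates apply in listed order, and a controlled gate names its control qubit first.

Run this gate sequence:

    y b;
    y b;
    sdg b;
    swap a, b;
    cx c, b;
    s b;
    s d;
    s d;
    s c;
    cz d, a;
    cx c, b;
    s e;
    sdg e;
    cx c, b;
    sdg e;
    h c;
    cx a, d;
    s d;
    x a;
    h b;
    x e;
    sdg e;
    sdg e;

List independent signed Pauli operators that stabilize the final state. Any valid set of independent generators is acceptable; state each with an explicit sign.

The final state is stabilized by the group generated by +IXIII, +IIXII, -ZIIII, +IIIZI, -IIIIZ; other independent generating sets are equally valid. Key observation: gates 11-14 undo each other exactly, leaving only the rest of the circuit to track.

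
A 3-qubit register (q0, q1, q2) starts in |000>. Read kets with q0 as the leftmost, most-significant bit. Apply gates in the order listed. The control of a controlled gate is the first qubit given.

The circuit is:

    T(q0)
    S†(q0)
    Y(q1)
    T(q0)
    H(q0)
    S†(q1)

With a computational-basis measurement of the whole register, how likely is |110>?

Outcome |110> occurs with probability 1/2.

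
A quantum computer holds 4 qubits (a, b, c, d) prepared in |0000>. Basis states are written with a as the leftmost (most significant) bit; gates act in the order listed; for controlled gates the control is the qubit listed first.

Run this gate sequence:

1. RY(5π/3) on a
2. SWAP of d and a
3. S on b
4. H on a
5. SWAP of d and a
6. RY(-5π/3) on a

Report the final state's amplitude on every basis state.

After the circuit, the state carries amplitude sqrt(2)/2 on |0000>, sqrt(2)/2 on |0001>, and 0 on every other basis state.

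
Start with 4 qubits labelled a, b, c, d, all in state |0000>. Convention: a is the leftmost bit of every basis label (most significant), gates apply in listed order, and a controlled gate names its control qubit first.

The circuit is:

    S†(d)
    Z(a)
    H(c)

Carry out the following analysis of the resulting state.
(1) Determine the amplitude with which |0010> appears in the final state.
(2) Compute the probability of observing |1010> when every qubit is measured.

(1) The amplitude on |0010> is sqrt(2)/2.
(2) The probability of measuring |1010> is 0.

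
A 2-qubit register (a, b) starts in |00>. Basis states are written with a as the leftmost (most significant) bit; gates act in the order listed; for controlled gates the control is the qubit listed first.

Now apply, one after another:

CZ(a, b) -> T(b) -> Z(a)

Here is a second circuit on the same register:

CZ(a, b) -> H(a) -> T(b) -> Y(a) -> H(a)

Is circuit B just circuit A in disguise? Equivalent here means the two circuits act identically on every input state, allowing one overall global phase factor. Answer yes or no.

No — the two circuits implement different unitaries, even allowing a global phase.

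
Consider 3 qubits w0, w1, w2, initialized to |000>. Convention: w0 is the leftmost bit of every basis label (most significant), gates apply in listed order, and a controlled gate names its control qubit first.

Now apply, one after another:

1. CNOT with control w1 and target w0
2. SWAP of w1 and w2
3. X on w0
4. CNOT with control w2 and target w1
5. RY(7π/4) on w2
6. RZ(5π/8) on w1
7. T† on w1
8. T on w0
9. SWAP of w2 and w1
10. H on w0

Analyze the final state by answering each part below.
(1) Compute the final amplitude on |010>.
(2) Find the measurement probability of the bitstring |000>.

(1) The amplitude on |010> is -sqrt(4 - 2*sqrt(2))*exp(15*I*pi/16)/4.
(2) A full measurement returns |000> with probability sqrt(2)/8 + 1/4.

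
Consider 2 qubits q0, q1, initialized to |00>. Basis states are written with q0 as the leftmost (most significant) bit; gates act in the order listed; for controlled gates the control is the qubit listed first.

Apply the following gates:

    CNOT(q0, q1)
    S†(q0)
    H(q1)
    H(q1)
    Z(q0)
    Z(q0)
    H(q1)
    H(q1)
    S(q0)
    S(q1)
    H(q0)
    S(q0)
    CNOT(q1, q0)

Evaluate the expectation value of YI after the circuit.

The observable YI averages to 1. Key observation: steps 2-9 multiply out to the identity, so the circuit reduces to the remaining gates.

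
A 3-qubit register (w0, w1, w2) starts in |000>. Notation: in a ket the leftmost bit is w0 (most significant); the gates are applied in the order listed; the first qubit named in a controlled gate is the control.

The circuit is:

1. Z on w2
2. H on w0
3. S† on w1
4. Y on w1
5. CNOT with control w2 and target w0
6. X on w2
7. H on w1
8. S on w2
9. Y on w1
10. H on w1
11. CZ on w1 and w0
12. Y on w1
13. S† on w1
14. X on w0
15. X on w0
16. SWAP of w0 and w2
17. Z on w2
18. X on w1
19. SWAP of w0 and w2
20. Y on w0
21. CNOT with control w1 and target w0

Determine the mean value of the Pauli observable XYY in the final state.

In the final state, XYY has expectation 0. Key observation: the block from step 14 through step 15 cancels to the identity and can be dropped.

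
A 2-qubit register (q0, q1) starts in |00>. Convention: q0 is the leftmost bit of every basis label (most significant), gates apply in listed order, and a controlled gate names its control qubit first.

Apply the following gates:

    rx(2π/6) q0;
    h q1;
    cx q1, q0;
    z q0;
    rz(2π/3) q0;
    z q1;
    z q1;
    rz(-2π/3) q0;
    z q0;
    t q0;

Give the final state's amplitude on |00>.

The amplitude on |00> is sqrt(6)/4. Key observation: gates 4-9 undo each other exactly, leaving only the rest of the circuit to track.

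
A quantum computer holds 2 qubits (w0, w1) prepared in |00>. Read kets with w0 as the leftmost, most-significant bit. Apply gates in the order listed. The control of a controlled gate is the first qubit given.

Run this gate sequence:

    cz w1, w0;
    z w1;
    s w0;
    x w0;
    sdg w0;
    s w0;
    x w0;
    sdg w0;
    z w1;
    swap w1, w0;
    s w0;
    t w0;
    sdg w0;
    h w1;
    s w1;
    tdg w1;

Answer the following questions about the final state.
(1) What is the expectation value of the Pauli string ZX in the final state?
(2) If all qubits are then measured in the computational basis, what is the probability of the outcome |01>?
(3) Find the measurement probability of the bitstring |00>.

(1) The expectation value of ZX is sqrt(2)/2. Key observation: steps 2-9 multiply out to the identity, so the circuit reduces to the remaining gates.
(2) The probability of measuring |01> is 1/2.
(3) A full measurement returns |00> with probability 1/2.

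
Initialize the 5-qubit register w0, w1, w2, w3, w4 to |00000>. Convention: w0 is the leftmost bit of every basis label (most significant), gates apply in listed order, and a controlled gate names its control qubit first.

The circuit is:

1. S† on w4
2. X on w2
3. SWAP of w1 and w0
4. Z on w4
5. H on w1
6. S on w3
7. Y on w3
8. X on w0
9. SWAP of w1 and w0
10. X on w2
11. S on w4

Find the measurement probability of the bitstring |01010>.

A full measurement returns |01010> with probability 1/2.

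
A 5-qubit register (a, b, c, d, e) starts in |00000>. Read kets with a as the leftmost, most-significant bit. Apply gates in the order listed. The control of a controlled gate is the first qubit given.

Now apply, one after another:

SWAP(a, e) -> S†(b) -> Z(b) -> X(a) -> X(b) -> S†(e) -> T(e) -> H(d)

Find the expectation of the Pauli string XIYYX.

In the final state, XIYYX has expectation 0.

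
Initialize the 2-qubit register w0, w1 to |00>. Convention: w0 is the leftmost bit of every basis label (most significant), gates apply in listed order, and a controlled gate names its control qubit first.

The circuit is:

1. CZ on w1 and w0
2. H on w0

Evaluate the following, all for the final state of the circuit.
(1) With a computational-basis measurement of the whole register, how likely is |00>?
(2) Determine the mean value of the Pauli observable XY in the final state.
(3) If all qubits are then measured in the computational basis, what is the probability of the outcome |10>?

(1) The probability of measuring |00> is 1/2.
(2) In the final state, XY has expectation 0.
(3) Outcome |10> occurs with probability 1/2.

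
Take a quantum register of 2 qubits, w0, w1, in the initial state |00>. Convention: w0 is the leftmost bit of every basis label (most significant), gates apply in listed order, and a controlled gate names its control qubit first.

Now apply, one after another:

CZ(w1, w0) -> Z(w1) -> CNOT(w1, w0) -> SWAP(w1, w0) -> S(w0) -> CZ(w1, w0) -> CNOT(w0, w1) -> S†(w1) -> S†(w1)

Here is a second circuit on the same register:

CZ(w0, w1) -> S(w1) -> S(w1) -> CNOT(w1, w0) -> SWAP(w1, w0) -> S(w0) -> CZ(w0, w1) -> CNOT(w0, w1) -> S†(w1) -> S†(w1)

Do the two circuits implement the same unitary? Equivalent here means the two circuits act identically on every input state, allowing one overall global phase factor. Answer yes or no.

Yes — the two circuits implement the same unitary up to a global phase.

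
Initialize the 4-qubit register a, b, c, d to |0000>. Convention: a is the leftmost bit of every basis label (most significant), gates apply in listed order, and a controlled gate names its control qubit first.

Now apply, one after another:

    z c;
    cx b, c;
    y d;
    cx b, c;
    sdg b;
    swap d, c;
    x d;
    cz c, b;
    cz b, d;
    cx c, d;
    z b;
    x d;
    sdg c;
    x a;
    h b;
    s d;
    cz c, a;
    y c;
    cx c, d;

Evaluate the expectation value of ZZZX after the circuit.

The expectation value of ZZZX is 0.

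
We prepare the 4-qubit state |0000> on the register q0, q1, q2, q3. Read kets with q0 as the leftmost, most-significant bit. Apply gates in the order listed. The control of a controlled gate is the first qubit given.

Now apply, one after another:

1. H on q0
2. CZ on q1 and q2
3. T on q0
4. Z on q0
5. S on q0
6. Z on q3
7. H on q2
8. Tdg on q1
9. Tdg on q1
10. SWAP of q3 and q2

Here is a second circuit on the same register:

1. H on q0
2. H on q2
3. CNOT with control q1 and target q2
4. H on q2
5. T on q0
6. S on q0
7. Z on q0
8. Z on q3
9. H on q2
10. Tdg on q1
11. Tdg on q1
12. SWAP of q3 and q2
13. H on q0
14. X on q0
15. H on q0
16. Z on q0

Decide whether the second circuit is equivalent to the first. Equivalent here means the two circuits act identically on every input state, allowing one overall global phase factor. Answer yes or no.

Yes: on every input state the two circuits agree up to one overall phase factor.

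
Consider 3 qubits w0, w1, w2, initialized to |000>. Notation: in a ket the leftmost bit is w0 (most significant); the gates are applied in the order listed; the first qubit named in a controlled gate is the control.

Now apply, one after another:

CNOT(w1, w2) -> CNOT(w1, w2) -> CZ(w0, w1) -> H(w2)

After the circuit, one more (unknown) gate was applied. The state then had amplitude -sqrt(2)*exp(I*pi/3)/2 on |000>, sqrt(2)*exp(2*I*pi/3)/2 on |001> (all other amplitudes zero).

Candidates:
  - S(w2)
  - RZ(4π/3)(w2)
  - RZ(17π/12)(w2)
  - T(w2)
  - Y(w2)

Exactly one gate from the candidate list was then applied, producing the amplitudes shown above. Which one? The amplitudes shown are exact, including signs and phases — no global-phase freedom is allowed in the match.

It was RZ(4π/3)(w2) that produced the state shown. Key observation: the block from step 1 through step 2 cancels to the identity and can be dropped.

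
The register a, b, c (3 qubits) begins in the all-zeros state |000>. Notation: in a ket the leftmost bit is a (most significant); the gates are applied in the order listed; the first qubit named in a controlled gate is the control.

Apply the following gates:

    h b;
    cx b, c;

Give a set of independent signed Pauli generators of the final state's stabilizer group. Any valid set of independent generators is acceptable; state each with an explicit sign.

One valid set of independent stabilizer generators is +IXX, +ZII, +IZZ (any independent generating set of the same group is equally correct).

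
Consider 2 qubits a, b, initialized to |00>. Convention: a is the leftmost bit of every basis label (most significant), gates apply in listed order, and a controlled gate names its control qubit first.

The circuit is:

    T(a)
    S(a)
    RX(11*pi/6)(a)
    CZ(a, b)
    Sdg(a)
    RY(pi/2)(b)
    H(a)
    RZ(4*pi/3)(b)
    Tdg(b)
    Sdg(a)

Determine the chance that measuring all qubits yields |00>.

Outcome |00> occurs with probability 3/8.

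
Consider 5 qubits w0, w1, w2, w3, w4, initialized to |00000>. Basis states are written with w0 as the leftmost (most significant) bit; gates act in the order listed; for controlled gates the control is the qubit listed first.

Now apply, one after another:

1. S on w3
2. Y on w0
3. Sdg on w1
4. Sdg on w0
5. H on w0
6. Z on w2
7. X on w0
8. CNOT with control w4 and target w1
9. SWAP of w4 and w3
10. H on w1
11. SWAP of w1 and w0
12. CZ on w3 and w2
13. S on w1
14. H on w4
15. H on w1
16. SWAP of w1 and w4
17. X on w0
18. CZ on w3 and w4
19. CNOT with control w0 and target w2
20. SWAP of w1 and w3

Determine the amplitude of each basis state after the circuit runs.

After the circuit, the state carries amplitude -1/4 + I/4 on |00000>, -1/4 - I/4 on |00001>, -1/4 + I/4 on |00010>, -1/4 - I/4 on |00011>, -1/4 + I/4 on |10100>, -1/4 - I/4 on |10101>, -1/4 + I/4 on |10110>, -1/4 - I/4 on |10111>, and 0 on every other basis state.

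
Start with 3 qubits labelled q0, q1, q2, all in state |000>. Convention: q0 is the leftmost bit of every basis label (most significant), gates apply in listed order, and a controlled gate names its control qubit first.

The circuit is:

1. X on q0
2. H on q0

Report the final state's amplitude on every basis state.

The resulting statevector has amplitude sqrt(2)/2 on |000>, -sqrt(2)/2 on |100>, and 0 on every other basis state.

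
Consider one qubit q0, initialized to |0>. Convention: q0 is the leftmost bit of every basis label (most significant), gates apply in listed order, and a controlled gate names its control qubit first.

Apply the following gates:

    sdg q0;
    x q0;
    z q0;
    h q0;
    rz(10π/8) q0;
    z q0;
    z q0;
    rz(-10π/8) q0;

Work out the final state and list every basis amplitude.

The final amplitudes are -sqrt(2)/2 on |0>, sqrt(2)/2 on |1>.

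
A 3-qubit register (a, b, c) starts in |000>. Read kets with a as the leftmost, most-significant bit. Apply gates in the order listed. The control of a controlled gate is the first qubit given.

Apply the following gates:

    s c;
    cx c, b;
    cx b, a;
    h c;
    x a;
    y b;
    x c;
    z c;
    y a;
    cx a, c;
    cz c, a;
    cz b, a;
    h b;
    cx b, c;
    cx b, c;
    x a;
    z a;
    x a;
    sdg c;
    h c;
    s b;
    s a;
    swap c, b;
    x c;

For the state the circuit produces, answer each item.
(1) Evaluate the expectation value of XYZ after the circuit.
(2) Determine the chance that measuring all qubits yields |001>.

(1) The expectation value of XYZ is 0.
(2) Outcome |001> occurs with probability 1/4.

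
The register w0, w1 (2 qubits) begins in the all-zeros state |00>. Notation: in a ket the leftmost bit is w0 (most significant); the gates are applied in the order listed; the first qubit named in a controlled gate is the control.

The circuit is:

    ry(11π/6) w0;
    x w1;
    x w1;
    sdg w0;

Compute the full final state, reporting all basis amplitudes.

The final amplitudes are -sqrt(6)/4 - sqrt(2)/4 on |00>, 0 on |01>, I*(-sqrt(6) + sqrt(2))/4 on |10>, 0 on |11>. Key observation: the block from step 2 through step 3 cancels to the identity and can be dropped.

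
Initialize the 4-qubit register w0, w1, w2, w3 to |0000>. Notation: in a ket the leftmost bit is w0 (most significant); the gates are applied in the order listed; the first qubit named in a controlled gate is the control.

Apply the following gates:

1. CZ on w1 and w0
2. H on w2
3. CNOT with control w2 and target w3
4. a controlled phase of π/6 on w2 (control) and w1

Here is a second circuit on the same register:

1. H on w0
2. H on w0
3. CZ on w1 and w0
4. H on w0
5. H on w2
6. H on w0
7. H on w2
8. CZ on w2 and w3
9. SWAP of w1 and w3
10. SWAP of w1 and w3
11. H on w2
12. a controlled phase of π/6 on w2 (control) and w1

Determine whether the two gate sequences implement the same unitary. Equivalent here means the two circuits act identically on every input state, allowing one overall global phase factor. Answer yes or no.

No: there is an input state on which the two circuits produce genuinely different outputs (not merely differing by a phase).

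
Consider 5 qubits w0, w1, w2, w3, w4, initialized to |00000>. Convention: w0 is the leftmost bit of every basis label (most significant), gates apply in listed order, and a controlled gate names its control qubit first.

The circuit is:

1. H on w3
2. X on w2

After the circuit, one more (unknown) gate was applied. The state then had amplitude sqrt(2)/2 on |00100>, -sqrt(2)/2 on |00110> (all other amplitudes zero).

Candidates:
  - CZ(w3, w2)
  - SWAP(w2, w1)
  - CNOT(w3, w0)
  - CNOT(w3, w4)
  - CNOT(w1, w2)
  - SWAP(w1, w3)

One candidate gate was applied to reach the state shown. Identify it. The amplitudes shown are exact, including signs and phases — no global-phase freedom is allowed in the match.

It was CZ(w3, w2) that produced the state shown.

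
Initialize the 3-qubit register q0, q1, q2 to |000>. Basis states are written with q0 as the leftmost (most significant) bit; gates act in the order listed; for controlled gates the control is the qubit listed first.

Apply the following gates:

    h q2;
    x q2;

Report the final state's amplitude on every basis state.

The final amplitudes are sqrt(2)/2 on |000>, sqrt(2)/2 on |001>, and 0 on every other basis state.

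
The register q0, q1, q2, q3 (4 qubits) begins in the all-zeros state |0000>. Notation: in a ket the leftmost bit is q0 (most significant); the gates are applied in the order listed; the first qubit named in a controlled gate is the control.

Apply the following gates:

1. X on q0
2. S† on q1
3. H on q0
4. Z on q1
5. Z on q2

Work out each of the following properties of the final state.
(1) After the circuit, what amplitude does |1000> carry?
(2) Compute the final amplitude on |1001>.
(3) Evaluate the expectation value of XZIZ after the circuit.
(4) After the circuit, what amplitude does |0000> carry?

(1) |1000> carries amplitude -sqrt(2)/2 in the final state.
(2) The amplitude on |1001> is 0.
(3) The expectation value of XZIZ is -1.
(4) The amplitude on |0000> is sqrt(2)/2.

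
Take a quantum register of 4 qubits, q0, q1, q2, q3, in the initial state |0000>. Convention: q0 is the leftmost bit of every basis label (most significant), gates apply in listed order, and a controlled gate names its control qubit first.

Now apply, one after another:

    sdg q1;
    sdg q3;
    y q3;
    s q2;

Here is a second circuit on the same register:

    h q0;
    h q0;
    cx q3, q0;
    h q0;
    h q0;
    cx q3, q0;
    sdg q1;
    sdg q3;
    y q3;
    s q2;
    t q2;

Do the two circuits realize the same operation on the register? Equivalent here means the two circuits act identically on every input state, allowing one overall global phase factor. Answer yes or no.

No: there is an input state on which the two circuits produce genuinely different outputs (not merely differing by a phase).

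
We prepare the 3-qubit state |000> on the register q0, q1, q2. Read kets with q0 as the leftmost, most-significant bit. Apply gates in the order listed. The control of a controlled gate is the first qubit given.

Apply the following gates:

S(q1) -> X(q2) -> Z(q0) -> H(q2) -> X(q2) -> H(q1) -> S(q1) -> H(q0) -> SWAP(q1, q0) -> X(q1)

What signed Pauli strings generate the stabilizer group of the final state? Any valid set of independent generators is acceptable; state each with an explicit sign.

The final state is stabilized by the group generated by +YII, +IXI, -IIX; other independent generating sets are equally valid.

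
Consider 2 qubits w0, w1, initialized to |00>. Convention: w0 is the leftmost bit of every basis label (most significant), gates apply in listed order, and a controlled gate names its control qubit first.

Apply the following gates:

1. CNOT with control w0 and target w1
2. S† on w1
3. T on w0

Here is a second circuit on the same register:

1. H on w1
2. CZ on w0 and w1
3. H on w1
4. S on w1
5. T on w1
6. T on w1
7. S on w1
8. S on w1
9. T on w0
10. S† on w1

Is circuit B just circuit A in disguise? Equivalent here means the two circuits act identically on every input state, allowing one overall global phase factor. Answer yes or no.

Yes, they are equivalent — the unitaries differ by at most a global phase.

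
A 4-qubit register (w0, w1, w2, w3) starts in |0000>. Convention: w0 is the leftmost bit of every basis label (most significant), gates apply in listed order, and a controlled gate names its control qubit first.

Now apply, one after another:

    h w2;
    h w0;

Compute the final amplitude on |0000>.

The amplitude on |0000> is 1/2.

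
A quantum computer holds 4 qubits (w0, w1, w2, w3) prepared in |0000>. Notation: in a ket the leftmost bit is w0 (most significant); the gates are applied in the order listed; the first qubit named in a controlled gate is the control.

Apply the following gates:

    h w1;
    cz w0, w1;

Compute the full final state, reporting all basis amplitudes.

The final amplitudes are sqrt(2)/2 on |0000>, sqrt(2)/2 on |0100>, and 0 on every other basis state.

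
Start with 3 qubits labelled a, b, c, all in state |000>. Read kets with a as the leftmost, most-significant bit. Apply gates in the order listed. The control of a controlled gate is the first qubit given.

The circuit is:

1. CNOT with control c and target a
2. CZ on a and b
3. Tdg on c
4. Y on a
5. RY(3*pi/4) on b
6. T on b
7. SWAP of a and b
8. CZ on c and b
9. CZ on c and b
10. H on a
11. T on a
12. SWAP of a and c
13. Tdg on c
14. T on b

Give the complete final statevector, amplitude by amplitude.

After the circuit, the state carries amplitude sqrt(2)*(-sqrt(sqrt(2) + 2) + sqrt(2 - sqrt(2))*exp(3*I*pi/4))/4 on |010>, sqrt(2)*(sqrt(sqrt(2) + 2) + sqrt(2 - sqrt(2))*exp(3*I*pi/4))/4 on |011>, and 0 on every other basis state. Key observation: the block from step 8 through step 9 cancels to the identity and can be dropped.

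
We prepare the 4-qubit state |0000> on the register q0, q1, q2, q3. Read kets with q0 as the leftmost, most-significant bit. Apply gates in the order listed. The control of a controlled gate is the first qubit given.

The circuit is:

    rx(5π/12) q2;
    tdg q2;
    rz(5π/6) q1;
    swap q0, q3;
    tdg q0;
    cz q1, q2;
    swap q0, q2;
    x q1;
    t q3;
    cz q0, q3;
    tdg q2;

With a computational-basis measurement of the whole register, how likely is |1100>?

A full measurement returns |1100> with probability -sqrt(6)/8 + sqrt(2)/8 + 1/2.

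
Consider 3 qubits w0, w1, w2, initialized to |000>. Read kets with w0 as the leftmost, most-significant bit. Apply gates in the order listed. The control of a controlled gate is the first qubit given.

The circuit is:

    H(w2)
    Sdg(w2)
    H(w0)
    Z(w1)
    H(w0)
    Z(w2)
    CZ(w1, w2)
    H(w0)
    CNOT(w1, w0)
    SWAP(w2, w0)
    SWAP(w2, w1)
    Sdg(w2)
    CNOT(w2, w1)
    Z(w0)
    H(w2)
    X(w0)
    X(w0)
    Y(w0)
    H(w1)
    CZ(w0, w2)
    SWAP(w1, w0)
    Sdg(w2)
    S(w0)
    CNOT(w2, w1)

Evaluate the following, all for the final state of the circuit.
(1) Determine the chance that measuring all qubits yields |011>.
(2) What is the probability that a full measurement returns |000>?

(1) A full measurement returns |011> with probability 1/4.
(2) A full measurement returns |000> with probability 1/4.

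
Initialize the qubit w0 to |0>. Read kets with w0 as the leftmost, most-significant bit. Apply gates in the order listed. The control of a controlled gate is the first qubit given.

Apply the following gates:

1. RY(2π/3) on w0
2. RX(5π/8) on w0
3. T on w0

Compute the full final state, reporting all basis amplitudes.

The resulting statevector has amplitude cos(5*pi/16)/2 - sqrt(3)*I*sin(5*pi/16)/2 on |0>, (sqrt(3)*cos(5*pi/16) - I*sin(5*pi/16))*exp(I*pi/4)/2 on |1>.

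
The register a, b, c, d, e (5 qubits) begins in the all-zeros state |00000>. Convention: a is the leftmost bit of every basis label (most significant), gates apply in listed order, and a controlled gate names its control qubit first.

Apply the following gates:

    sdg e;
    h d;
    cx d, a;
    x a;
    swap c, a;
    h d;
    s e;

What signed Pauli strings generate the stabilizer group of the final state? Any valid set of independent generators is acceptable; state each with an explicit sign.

The stabilizer group can be generated by +IIXZI, -IIZXI, +ZIIII, +IZIII, +IIIIZ, among other valid generating sets.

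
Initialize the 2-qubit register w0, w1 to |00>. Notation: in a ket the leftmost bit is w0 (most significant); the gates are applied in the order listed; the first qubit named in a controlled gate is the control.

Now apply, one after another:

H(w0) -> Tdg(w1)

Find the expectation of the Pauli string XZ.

The observable XZ averages to 1.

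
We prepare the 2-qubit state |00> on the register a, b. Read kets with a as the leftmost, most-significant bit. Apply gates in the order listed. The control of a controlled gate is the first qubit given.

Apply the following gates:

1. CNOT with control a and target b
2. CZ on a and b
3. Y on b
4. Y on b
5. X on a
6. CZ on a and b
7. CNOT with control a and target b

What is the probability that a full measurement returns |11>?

A full measurement returns |11> with probability 1.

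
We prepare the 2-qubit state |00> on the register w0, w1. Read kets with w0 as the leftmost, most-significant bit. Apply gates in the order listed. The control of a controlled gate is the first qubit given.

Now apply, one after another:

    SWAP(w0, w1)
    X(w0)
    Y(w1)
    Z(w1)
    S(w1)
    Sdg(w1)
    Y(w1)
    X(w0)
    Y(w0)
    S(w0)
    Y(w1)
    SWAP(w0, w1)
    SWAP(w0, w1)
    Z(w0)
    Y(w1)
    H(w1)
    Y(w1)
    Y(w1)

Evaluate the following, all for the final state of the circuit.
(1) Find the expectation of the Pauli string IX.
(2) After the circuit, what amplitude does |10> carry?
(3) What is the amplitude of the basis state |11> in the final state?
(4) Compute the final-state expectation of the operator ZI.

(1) The observable IX averages to 1. Key observation: gates 12-13 undo each other exactly, leaving only the rest of the circuit to track.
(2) The amplitude on |10> is -sqrt(2)/2.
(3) The amplitude on |11> is -sqrt(2)/2.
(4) In the final state, ZI has expectation -1.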